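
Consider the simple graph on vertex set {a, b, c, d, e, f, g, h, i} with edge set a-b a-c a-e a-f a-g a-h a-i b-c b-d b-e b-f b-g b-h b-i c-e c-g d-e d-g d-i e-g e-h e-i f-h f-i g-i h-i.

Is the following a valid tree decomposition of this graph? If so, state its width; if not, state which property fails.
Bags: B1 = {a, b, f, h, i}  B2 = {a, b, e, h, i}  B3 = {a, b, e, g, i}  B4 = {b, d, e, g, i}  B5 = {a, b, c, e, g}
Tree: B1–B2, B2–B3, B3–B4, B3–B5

Yes; width 4.

Every vertex of G appears in some bag (union = {a, b, c, d, e, f, g, h, i}); every edge is covered by a bag; and for each vertex v the set of bags containing v is connected in the bag tree. The decomposition is therefore valid. The largest bag has 5 vertices, so the width is 4.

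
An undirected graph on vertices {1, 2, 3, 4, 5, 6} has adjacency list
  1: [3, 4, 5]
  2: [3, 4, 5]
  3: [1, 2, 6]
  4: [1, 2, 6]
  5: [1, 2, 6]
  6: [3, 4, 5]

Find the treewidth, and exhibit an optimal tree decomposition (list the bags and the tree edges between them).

The largest bag has 4 vertices, giving width 3; this decomposition certifies tw(G) ≤ 3. For the lower bound: the 4 vertex sets {2,5}, {1,4}, {3}, {6} are disjoint, each induces a connected subgraph, and every pair is joined by at least one edge of G. Contracting each set to a single vertex therefore yields K_{4} as a minor, and since treewidth is minor-monotone, tw(G) ≥ tw(K_{4}) = 3. Hence tw(G) = 3 exactly.

Treewidth 3.
One optimal decomposition is:
Bags: B1 = {2, 3, 4, 5}  B2 = {1, 3, 4, 5}  B3 = {3, 4, 5, 6}
Tree: B1–B2, B2–B3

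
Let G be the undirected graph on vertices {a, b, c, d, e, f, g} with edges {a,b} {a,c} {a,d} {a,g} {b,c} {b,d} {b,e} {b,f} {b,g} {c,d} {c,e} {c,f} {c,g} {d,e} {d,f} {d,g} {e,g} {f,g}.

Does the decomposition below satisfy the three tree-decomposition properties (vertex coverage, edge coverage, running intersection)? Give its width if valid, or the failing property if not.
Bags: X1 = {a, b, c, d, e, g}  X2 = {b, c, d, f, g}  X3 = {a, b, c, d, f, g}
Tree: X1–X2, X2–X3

No — bags containing vertex a are not connected in the tree.

A tree decomposition must satisfy three properties: every vertex lies in some bag; for every edge, both endpoints lie together in some bag; and for every vertex, the bags containing it form a connected subtree. Here bags containing vertex a are not connected in the tree, so the decomposition is invalid.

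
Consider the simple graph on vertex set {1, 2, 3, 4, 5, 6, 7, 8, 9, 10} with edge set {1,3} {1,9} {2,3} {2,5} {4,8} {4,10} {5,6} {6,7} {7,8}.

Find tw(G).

A width-1 tree decomposition is:
Bags: B1 = {4, 10}  B2 = {4, 8}  B3 = {7, 8}  B4 = {6, 7}  B5 = {5, 6}  B6 = {2, 5}  B7 = {2, 3}  B8 = {1, 3}  B9 = {1, 9}
Tree: B1–B2, B2–B3, B3–B4, B4–B5, B5–B6, B6–B7, B7–B8, B8–B9
Each bag holds 2 vertices, so the decomposition has width 1, which upper-bounds the treewidth. G has an edge, so its treewidth is at least 1. The upper and lower bounds meet at 1, so that is the treewidth.

1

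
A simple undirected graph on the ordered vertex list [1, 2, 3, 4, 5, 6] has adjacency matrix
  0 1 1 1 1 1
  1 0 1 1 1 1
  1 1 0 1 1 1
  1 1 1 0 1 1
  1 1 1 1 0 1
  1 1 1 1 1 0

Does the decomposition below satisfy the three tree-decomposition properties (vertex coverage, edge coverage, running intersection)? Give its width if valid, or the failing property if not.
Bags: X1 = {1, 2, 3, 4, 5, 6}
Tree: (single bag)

Yes; width 5.

Checking the three conditions: (i) the bags cover all of {1, 2, 3, 4, 5, 6}; (ii) for each edge, some bag contains both endpoints; (iii) the bags containing any fixed vertex form a subtree. All hold, so the decomposition is valid with width 6 − 1 = 5.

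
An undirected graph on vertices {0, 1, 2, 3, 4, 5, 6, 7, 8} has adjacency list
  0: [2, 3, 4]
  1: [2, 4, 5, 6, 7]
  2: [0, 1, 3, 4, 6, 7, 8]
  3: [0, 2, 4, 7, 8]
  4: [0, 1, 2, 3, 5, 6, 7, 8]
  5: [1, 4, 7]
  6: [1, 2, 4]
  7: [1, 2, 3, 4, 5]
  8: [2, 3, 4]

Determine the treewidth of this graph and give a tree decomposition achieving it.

The largest bag has 4 vertices, giving width 3; this decomposition certifies tw(G) ≤ 3. Conversely, {1, 2, 4, 6} is a clique of size 4, and the vertices of any clique must share a bag in every tree decomposition; so some bag has ≥ 4 vertices and tw(G) ≥ 3. Combining the bounds, tw(G) = 3.

Treewidth 3.
One such decomposition:
Bags: B1 = {1, 2, 4, 7}  B2 = {2, 3, 4, 7}  B3 = {1, 2, 4, 6}  B4 = {2, 3, 4, 8}  B5 = {0, 2, 3, 4}  B6 = {1, 4, 5, 7}
Tree: B1–B2, B1–B3, B2–B4, B2–B5, B1–B6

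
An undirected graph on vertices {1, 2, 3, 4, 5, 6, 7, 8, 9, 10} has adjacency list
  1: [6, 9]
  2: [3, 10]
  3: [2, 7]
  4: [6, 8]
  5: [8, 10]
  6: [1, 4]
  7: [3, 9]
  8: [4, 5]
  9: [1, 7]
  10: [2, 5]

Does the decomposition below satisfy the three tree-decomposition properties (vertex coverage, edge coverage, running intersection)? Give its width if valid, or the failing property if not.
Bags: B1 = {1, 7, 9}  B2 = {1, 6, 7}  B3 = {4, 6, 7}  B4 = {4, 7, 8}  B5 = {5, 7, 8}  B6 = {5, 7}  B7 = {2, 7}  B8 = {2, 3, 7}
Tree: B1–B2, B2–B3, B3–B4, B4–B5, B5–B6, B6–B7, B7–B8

No — vertex 10 appears in no bag.

A tree decomposition must satisfy three properties: every vertex lies in some bag; for every edge, both endpoints lie together in some bag; and for every vertex, the bags containing it form a connected subtree. Here vertex 10 appears in no bag, so the decomposition is invalid.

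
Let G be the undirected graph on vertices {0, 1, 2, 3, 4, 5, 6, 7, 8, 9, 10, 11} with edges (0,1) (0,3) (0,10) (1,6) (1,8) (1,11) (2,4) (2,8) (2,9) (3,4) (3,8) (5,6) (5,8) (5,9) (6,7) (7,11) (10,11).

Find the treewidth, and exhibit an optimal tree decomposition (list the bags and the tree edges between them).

Treewidth 3.
One such decomposition:
Bags: B1 = {2, 4, 5, 9}  B2 = {2, 4, 5, 8}  B3 = {3, 4, 5, 8}  B4 = {3, 5, 6, 8}  B5 = {1, 3, 6, 8}  B6 = {0, 1, 3, 6}  B7 = {0, 1, 6, 7}  B8 = {0, 1, 7, 11}  B9 = {0, 7, 10, 11}
Tree: B1–B2, B2–B3, B3–B4, B4–B5, B5–B6, B6–B7, B7–B8, B8–B9

The largest bag has 4 vertices, giving width 3; this decomposition certifies tw(G) ≤ 3. For the lower bound: the 4 vertex sets {2,4,9}, {5}, {8}, {0,1,3,6} are disjoint, each induces a connected subgraph, and every pair is joined by at least one edge of G. Contracting each set to a single vertex therefore yields K_{4} as a minor, and since treewidth is minor-monotone, tw(G) ≥ tw(K_{4}) = 3. Combining the bounds, tw(G) = 3.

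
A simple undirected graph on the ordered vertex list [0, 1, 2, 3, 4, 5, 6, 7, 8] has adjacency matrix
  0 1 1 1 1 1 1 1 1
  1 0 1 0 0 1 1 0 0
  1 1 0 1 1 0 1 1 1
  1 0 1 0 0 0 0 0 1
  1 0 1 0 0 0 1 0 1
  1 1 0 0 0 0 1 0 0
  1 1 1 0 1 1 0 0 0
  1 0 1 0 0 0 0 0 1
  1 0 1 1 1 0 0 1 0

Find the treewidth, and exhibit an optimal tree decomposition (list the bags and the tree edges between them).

Every bag has size at most 4, so the width is 4 − 1 = 3 and tw(G) ≤ 3. On the other hand G contains the 4-clique {0, 2, 3, 8}. A clique must lie in a single bag of any decomposition, so no decomposition can have width below 3. Therefore the treewidth is 3.

Treewidth 3.
Bags: B1 = {0, 2, 4, 8}  B2 = {0, 2, 4, 6}  B3 = {0, 1, 2, 6}  B4 = {0, 2, 3, 8}  B5 = {0, 2, 7, 8}  B6 = {0, 1, 5, 6}
Tree: B1–B2, B2–B3, B1–B4, B4–B5, B3–B6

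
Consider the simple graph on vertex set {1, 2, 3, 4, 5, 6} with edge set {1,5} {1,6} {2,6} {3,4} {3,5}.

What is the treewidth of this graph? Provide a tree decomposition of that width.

Treewidth 1.
One such decomposition:
Bags: B1 = {3, 4}  B2 = {3, 5}  B3 = {1, 5}  B4 = {1, 6}  B5 = {2, 6}
Tree: B1–B2, B2–B3, B3–B4, B4–B5

Every bag has size at most 2, so the width is 2 − 1 = 1 and tw(G) ≤ 1. G has an edge, so its treewidth is at least 1. Hence tw(G) = 1 exactly.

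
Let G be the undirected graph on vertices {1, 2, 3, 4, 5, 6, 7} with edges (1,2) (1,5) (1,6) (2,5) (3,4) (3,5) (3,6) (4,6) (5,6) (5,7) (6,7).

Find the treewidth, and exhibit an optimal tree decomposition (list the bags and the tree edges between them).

Treewidth 2.
Bags: B1 = {5, 6, 7}  B2 = {1, 5, 6}  B3 = {1, 2, 5}  B4 = {3, 5, 6}  B5 = {3, 4, 6}
Tree: B1–B2, B2–B3, B1–B4, B4–B5

The largest bag has 3 vertices, giving width 2; this decomposition certifies tw(G) ≤ 2. Conversely, {3, 4, 6} is a clique of size 3, and the vertices of any clique must share a bag in every tree decomposition; so some bag has ≥ 3 vertices and tw(G) ≥ 2. Hence tw(G) = 2 exactly.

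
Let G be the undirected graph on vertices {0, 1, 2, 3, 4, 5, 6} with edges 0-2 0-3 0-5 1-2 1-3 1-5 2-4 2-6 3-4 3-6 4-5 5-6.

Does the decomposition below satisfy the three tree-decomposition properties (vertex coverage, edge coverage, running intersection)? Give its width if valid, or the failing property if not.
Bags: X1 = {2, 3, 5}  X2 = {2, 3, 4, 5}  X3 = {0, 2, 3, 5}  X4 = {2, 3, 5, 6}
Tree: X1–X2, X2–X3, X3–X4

No — vertex 1 appears in no bag.

A tree decomposition must satisfy three properties: every vertex lies in some bag; for every edge, both endpoints lie together in some bag; and for every vertex, the bags containing it form a connected subtree. Here vertex 1 appears in no bag, so the decomposition is invalid.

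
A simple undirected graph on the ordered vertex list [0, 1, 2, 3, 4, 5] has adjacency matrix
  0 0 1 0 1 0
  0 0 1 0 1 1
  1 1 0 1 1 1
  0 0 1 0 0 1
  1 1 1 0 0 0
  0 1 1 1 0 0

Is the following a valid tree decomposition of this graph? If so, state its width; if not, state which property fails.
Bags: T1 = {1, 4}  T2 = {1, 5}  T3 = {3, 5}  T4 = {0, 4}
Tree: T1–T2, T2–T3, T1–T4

A tree decomposition must satisfy three properties: every vertex lies in some bag; for every edge, both endpoints lie together in some bag; and for every vertex, the bags containing it form a connected subtree. Here vertex 2 appears in no bag, so the decomposition is invalid.

No — vertex 2 appears in no bag.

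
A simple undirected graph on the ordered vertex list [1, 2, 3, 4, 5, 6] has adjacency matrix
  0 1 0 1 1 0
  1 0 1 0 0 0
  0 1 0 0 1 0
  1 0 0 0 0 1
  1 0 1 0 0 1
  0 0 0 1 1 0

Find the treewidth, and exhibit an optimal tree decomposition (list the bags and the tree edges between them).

Every bag has size at most 3, so the width is 3 − 1 = 2 and tw(G) ≤ 2. The edges 6–4–1–5–6 form a cycle, so G is not a tree and its treewidth is at least 2. Hence tw(G) = 2 exactly.

Treewidth 2.
One optimal decomposition is:
Bags: B1 = {4, 5, 6}  B2 = {1, 4, 5}  B3 = {1, 3, 5}  B4 = {1, 2, 3}
Tree: B1–B2, B2–B3, B3–B4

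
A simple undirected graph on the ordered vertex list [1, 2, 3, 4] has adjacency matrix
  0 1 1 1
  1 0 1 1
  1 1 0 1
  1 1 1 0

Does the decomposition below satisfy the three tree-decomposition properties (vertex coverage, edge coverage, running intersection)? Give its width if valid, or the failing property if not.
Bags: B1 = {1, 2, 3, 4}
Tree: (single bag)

Every vertex of G appears in some bag (union = {1, 2, 3, 4}); every edge is covered by a bag; and for each vertex v the set of bags containing v is connected in the bag tree. The decomposition is therefore valid. The largest bag has 4 vertices, so the width is 3.

Yes; width 3.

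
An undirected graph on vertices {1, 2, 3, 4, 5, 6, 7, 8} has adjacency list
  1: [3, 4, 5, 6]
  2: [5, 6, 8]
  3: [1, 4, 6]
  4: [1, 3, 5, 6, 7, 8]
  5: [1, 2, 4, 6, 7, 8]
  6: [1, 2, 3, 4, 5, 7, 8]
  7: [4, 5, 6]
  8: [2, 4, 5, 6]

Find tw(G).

A width-3 tree decomposition is:
Bags: B1 = {4, 5, 6, 7}  B2 = {1, 4, 5, 6}  B3 = {4, 5, 6, 8}  B4 = {1, 3, 4, 6}  B5 = {2, 5, 6, 8}
Tree: B1–B2, B1–B3, B2–B4, B3–B5
Each bag holds 4 vertices, so the decomposition has width 3, which upper-bounds the treewidth. Conversely, {2, 5, 6, 8} is a clique of size 4, and the vertices of any clique must share a bag in every tree decomposition; so some bag has ≥ 4 vertices and tw(G) ≥ 3. Therefore the treewidth is 3.

3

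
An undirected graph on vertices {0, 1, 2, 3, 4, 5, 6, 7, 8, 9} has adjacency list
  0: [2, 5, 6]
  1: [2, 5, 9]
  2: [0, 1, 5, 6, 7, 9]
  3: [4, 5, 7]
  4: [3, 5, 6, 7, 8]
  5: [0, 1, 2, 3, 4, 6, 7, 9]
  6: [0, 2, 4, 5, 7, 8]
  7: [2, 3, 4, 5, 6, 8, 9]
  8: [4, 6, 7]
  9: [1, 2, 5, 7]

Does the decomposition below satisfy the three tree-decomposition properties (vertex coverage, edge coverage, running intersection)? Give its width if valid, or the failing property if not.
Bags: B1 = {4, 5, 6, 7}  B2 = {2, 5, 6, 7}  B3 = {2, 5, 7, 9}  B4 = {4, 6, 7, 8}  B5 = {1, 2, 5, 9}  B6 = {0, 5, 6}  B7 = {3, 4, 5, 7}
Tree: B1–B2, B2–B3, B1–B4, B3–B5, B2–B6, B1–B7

No — edge (2,0) lies in no bag.

A tree decomposition must satisfy three properties: every vertex lies in some bag; for every edge, both endpoints lie together in some bag; and for every vertex, the bags containing it form a connected subtree. Here edge (2,0) lies in no bag, so the decomposition is invalid.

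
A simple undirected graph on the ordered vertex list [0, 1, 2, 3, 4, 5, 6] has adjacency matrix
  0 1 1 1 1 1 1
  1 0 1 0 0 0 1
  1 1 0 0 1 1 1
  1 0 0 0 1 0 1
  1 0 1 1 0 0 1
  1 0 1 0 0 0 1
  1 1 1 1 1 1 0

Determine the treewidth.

A width-3 tree decomposition is:
Bags: B1 = {0, 2, 4, 6}  B2 = {0, 2, 5, 6}  B3 = {0, 3, 4, 6}  B4 = {0, 1, 2, 6}
Tree: B1–B2, B1–B3, B1–B4
Every bag has size at most 4, so the width is 4 − 1 = 3 and tw(G) ≤ 3. Conversely, {0, 1, 2, 6} is a clique of size 4, and the vertices of any clique must share a bag in every tree decomposition; so some bag has ≥ 4 vertices and tw(G) ≥ 3. Combining the bounds, tw(G) = 3.

3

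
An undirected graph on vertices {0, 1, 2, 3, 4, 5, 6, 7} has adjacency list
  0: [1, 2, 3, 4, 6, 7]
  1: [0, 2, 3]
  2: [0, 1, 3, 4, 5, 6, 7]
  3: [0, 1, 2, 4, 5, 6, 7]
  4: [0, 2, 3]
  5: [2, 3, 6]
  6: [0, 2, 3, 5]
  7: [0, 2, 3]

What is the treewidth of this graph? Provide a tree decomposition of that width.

Treewidth 3.
Bags: B1 = {0, 2, 3, 7}  B2 = {0, 1, 2, 3}  B3 = {0, 2, 3, 4}  B4 = {0, 2, 3, 6}  B5 = {2, 3, 5, 6}
Tree: B1–B2, B2–B3, B3–B4, B4–B5

Each bag holds 4 vertices, so the decomposition has width 3, which upper-bounds the treewidth. Conversely, {0, 1, 2, 3} is a clique of size 4, and the vertices of any clique must share a bag in every tree decomposition; so some bag has ≥ 4 vertices and tw(G) ≥ 3. Therefore the treewidth is 3.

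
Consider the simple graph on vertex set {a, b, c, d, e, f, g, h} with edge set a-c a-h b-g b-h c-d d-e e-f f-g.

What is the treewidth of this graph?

A width-2 tree decomposition is:
Bags: B1 = {a, c, h}  B2 = {c, d, h}  B3 = {d, e, h}  B4 = {e, f, h}  B5 = {f, g, h}  B6 = {b, g, h}
Tree: B1–B2, B2–B3, B3–B4, B4–B5, B5–B6
The largest bag has 3 vertices, giving width 2; this decomposition certifies tw(G) ≤ 2. Since h–a–c–d–e–f–g–b–h is a cycle in G, G is not acyclic. Forests are exactly the graphs of treewidth ≤ 1, so tw(G) ≥ 2. Combining the bounds, tw(G) = 2.

2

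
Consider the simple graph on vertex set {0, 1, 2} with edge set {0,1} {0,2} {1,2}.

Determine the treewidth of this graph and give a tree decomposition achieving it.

Treewidth 2.
Bags: B1 = {0, 1, 2}
Tree: (single bag)

A single bag containing all 3 vertices is trivially a valid decomposition of width 2. On the other hand G contains the 3-clique {0, 1, 2}. A clique must lie in a single bag of any decomposition, so no decomposition can have width below 2. The upper and lower bounds meet at 2, so that is the treewidth.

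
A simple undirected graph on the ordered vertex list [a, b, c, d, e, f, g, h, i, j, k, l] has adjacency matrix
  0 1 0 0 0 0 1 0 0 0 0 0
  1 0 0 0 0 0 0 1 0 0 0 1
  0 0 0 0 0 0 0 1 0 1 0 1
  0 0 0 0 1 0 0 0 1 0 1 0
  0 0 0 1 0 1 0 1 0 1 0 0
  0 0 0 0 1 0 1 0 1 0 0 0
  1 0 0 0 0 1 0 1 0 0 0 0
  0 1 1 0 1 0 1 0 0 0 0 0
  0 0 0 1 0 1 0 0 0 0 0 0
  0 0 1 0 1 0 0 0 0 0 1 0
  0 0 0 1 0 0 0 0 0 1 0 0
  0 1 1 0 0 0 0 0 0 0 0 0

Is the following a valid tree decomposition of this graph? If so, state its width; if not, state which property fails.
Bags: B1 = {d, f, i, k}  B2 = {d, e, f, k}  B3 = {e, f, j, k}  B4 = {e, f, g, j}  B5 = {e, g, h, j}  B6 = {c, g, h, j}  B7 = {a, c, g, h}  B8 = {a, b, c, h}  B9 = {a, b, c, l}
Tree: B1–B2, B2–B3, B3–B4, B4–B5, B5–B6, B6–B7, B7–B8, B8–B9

Vertex coverage: the bags together contain {a, b, c, d, e, f, g, h, i, j, k, l}, the full vertex set. Edge coverage: each edge of G has both endpoints in at least one bag. Running intersection: for every vertex, the bags containing it form a connected subtree. All three properties hold, so this is a valid tree decomposition of width max|bag| − 1 = 3, and hence tw(G) ≤ 3.

Yes; width 3.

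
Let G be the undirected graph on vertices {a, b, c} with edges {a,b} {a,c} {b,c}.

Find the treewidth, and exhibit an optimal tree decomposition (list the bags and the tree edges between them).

Treewidth 2.
Bags: B1 = {a, b, c}
Tree: (single bag)

With just one bag of size 3, the width is 3 − 1 = 2, so tw(G) ≤ 2. On the other hand G contains the 3-clique {a, b, c}. A clique must lie in a single bag of any decomposition, so no decomposition can have width below 2. Therefore the treewidth is 2.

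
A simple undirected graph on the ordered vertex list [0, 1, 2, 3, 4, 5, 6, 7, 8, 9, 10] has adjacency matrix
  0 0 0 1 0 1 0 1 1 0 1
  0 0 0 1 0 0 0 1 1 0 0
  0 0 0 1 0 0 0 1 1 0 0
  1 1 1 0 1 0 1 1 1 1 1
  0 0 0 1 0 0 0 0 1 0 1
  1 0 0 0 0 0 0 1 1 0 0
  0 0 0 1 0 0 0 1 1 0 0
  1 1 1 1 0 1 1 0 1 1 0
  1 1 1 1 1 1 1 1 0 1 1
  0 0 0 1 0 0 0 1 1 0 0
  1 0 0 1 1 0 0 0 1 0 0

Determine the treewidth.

3

A width-3 tree decomposition is:
Bags: B1 = {0, 3, 8, 10}  B2 = {0, 3, 7, 8}  B3 = {3, 7, 8, 9}  B4 = {3, 4, 8, 10}  B5 = {3, 6, 7, 8}  B6 = {0, 5, 7, 8}  B7 = {2, 3, 7, 8}  B8 = {1, 3, 7, 8}
Tree: B1–B2, B2–B3, B1–B4, B2–B5, B2–B6, B3–B7, B5–B8
The largest bag has 4 vertices, giving width 3; this decomposition certifies tw(G) ≤ 3. Conversely, {0, 3, 8, 10} is a clique of size 4, and the vertices of any clique must share a bag in every tree decomposition; so some bag has ≥ 4 vertices and tw(G) ≥ 3. Hence tw(G) = 3 exactly.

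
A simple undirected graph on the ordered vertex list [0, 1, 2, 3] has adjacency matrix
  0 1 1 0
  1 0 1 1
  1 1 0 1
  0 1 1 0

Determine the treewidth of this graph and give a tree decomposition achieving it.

Treewidth 2.
One such decomposition:
Bags: B1 = {0, 1, 2}  B2 = {1, 2, 3}
Tree: B1–B2

The largest bag has 3 vertices, giving width 2; this decomposition certifies tw(G) ≤ 2. Conversely, {0, 1, 2} is a clique of size 3, and the vertices of any clique must share a bag in every tree decomposition; so some bag has ≥ 3 vertices and tw(G) ≥ 2. Hence tw(G) = 2 exactly.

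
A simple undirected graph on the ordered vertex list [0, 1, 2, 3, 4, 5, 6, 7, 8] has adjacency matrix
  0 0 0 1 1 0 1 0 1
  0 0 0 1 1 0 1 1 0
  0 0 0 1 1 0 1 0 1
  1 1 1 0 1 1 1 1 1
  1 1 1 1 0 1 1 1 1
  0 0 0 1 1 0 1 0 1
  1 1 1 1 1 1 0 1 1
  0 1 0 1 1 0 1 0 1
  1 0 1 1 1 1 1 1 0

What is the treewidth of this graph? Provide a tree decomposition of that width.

Treewidth 4.
One optimal decomposition is:
Bags: B1 = {3, 4, 6, 7, 8}  B2 = {3, 4, 5, 6, 8}  B3 = {2, 3, 4, 6, 8}  B4 = {0, 3, 4, 6, 8}  B5 = {1, 3, 4, 6, 7}
Tree: B1–B2, B2–B3, B2–B4, B1–B5

Each bag holds 5 vertices, so the decomposition has width 4, which upper-bounds the treewidth. For the lower bound, the 5 vertices {0, 3, 4, 6, 8} are pairwise adjacent, and any tree decomposition puts a clique entirely inside one bag — forcing width ≥ 4. Therefore the treewidth is 4.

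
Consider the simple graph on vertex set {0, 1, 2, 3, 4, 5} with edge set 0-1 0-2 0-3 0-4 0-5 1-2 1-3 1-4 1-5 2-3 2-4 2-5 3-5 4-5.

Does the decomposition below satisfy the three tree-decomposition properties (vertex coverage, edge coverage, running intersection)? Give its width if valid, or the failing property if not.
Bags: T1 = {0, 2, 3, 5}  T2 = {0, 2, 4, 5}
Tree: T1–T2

A tree decomposition must satisfy three properties: every vertex lies in some bag; for every edge, both endpoints lie together in some bag; and for every vertex, the bags containing it form a connected subtree. Here vertex 1 appears in no bag, so the decomposition is invalid.

No — vertex 1 appears in no bag.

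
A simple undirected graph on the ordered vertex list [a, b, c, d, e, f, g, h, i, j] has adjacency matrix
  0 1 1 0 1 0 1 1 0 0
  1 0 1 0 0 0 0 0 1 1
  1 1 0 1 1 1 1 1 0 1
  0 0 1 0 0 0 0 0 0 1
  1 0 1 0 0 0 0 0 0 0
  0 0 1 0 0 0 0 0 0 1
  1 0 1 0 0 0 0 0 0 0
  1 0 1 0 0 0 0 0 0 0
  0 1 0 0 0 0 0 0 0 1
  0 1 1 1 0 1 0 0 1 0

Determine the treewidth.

2

A width-2 tree decomposition is:
Bags: B1 = {a, b, c}  B2 = {a, c, g}  B3 = {a, c, e}  B4 = {b, c, j}  B5 = {c, d, j}  B6 = {c, f, j}  B7 = {b, i, j}  B8 = {a, c, h}
Tree: B1–B2, B2–B3, B1–B4, B4–B5, B5–B6, B4–B7, B2–B8
Every bag has size at most 3, so the width is 3 − 1 = 2 and tw(G) ≤ 2. Conversely, {c, d, j} is a clique of size 3, and the vertices of any clique must share a bag in every tree decomposition; so some bag has ≥ 3 vertices and tw(G) ≥ 2. Hence tw(G) = 2 exactly.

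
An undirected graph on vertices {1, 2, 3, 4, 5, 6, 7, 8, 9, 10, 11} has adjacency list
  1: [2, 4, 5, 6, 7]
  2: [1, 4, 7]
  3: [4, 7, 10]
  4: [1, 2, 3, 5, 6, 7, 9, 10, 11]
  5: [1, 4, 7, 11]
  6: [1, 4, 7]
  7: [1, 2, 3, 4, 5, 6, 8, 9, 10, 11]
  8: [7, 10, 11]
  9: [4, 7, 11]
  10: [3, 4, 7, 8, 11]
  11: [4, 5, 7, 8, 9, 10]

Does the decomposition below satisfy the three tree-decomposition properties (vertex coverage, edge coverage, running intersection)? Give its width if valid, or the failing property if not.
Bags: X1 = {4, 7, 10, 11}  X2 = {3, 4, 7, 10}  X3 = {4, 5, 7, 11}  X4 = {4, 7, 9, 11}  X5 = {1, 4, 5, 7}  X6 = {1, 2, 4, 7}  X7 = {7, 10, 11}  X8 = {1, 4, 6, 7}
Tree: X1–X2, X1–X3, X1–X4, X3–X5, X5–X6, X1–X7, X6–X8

A tree decomposition must satisfy three properties: every vertex lies in some bag; for every edge, both endpoints lie together in some bag; and for every vertex, the bags containing it form a connected subtree. Here vertex 8 appears in no bag, so the decomposition is invalid.

No — vertex 8 appears in no bag.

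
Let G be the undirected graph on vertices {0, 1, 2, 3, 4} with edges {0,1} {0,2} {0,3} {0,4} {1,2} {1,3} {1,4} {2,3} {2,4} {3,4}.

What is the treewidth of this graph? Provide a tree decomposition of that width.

A single bag containing all 5 vertices is trivially a valid decomposition of width 4. Conversely, {0, 1, 2, 3, 4} is a clique of size 5, and the vertices of any clique must share a bag in every tree decomposition; so some bag has ≥ 5 vertices and tw(G) ≥ 4. Hence tw(G) = 4 exactly.

Treewidth 4.
One such decomposition:
Bags: B1 = {0, 1, 2, 3, 4}
Tree: (single bag)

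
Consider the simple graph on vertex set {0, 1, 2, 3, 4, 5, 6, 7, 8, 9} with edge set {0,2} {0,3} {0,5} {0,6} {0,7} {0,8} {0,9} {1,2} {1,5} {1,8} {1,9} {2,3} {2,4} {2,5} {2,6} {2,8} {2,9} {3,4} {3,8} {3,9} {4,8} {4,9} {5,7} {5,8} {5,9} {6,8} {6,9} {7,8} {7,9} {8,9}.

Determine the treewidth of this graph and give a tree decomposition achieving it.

The largest bag has 5 vertices, giving width 4; this decomposition certifies tw(G) ≤ 4. On the other hand G contains the 5-clique {0, 2, 3, 8, 9}. A clique must lie in a single bag of any decomposition, so no decomposition can have width below 4. Therefore the treewidth is 4.

Treewidth 4.
Bags: B1 = {0, 2, 3, 8, 9}  B2 = {0, 2, 6, 8, 9}  B3 = {0, 2, 5, 8, 9}  B4 = {0, 5, 7, 8, 9}  B5 = {1, 2, 5, 8, 9}  B6 = {2, 3, 4, 8, 9}
Tree: B1–B2, B2–B3, B3–B4, B3–B5, B1–B6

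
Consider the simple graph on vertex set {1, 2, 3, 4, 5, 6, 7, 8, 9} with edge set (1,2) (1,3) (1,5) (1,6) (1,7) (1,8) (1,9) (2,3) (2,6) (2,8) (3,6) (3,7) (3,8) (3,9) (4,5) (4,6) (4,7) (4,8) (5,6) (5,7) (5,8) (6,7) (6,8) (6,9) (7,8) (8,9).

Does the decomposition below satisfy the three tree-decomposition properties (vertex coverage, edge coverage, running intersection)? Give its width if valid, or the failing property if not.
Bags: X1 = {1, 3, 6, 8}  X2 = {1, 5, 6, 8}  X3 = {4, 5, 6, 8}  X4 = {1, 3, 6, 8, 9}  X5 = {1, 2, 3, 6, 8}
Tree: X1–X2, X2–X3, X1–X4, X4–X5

A tree decomposition must satisfy three properties: every vertex lies in some bag; for every edge, both endpoints lie together in some bag; and for every vertex, the bags containing it form a connected subtree. Here vertex 7 appears in no bag, so the decomposition is invalid.

No — vertex 7 appears in no bag.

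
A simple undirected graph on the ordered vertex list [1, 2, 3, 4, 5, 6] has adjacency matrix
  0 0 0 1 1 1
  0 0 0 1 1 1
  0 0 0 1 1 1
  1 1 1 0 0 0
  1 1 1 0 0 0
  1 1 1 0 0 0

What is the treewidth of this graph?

3

A width-3 tree decomposition is:
Bags: B1 = {2, 4, 5, 6}  B2 = {3, 4, 5, 6}  B3 = {1, 4, 5, 6}
Tree: B1–B2, B2–B3
Each bag holds 4 vertices, so the decomposition has width 3, which upper-bounds the treewidth. For the lower bound: the 4 vertex sets {2,6}, {3,5}, {4}, {1} are disjoint, each induces a connected subgraph, and every pair is joined by at least one edge of G. Contracting each set to a single vertex therefore yields K_{4} as a minor, and since treewidth is minor-monotone, tw(G) ≥ tw(K_{4}) = 3. Hence tw(G) = 3 exactly.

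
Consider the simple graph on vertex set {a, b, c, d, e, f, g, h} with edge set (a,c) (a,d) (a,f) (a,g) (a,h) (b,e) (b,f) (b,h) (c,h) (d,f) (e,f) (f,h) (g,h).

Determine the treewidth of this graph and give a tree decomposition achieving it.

Treewidth 2.
One optimal decomposition is:
Bags: B1 = {a, f, h}  B2 = {b, f, h}  B3 = {b, e, f}  B4 = {a, g, h}  B5 = {a, d, f}  B6 = {a, c, h}
Tree: B1–B2, B2–B3, B1–B4, B1–B5, B1–B6

The largest bag has 3 vertices, giving width 2; this decomposition certifies tw(G) ≤ 2. Conversely, {a, g, h} is a clique of size 3, and the vertices of any clique must share a bag in every tree decomposition; so some bag has ≥ 3 vertices and tw(G) ≥ 2. The upper and lower bounds meet at 2, so that is the treewidth.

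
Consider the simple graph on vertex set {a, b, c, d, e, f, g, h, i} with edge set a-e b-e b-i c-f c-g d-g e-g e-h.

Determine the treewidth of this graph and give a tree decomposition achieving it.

Treewidth 1.
One optimal decomposition is:
Bags: B1 = {c, g}  B2 = {c, f}  B3 = {e, g}  B4 = {e, h}  B5 = {a, e}  B6 = {d, g}  B7 = {b, e}  B8 = {b, i}
Tree: B1–B2, B1–B3, B3–B4, B3–B5, B3–B6, B4–B7, B7–B8

The largest bag has 2 vertices, giving width 1; this decomposition certifies tw(G) ≤ 1. G has an edge, so its treewidth is at least 1. Hence tw(G) = 1 exactly.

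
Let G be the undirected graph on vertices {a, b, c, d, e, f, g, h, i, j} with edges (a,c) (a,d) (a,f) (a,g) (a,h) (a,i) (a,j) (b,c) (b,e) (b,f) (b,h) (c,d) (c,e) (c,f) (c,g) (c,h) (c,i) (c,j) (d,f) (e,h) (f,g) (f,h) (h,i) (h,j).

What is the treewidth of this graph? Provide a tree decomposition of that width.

Treewidth 3.
One optimal decomposition is:
Bags: B1 = {a, c, h, i}  B2 = {a, c, f, h}  B3 = {a, c, d, f}  B4 = {b, c, f, h}  B5 = {b, c, e, h}  B6 = {a, c, f, g}  B7 = {a, c, h, j}
Tree: B1–B2, B2–B3, B2–B4, B4–B5, B3–B6, B1–B7

Every bag has size at most 4, so the width is 4 − 1 = 3 and tw(G) ≤ 3. Conversely, {a, c, d, f} is a clique of size 4, and the vertices of any clique must share a bag in every tree decomposition; so some bag has ≥ 4 vertices and tw(G) ≥ 3. Therefore the treewidth is 3.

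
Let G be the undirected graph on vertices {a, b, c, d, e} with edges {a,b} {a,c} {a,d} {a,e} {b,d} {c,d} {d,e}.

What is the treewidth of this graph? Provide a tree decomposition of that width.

Every bag has size at most 3, so the width is 3 − 1 = 2 and tw(G) ≤ 2. Conversely, {a, d, e} is a clique of size 3, and the vertices of any clique must share a bag in every tree decomposition; so some bag has ≥ 3 vertices and tw(G) ≥ 2. Hence tw(G) = 2 exactly.

Treewidth 2.
Bags: B1 = {a, b, d}  B2 = {a, d, e}  B3 = {a, c, d}
Tree: B1–B2, B2–B3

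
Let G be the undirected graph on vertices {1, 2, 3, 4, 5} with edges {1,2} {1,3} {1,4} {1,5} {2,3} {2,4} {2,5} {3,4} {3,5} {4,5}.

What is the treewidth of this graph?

A width-4 tree decomposition is:
Bags: B1 = {1, 2, 3, 4, 5}
Tree: (single bag)
A single bag containing all 5 vertices is trivially a valid decomposition of width 4. Conversely, {1, 2, 3, 4, 5} is a clique of size 5, and the vertices of any clique must share a bag in every tree decomposition; so some bag has ≥ 5 vertices and tw(G) ≥ 4. Therefore the treewidth is 4.

4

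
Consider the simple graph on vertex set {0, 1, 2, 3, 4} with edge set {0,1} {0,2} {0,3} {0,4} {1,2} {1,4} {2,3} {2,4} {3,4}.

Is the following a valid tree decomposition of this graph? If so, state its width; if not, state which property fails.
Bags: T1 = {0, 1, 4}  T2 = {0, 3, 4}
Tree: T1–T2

A tree decomposition must satisfy three properties: every vertex lies in some bag; for every edge, both endpoints lie together in some bag; and for every vertex, the bags containing it form a connected subtree. Here vertex 2 appears in no bag, so the decomposition is invalid.

No — vertex 2 appears in no bag.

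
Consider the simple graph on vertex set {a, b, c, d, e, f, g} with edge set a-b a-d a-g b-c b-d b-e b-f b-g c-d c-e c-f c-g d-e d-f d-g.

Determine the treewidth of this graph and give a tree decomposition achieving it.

Treewidth 3.
Bags: B1 = {b, c, d, g}  B2 = {b, c, d, f}  B3 = {b, c, d, e}  B4 = {a, b, d, g}
Tree: B1–B2, B1–B3, B1–B4

Every bag has size at most 4, so the width is 4 − 1 = 3 and tw(G) ≤ 3. Conversely, {b, c, d, g} is a clique of size 4, and the vertices of any clique must share a bag in every tree decomposition; so some bag has ≥ 4 vertices and tw(G) ≥ 3. Hence tw(G) = 3 exactly.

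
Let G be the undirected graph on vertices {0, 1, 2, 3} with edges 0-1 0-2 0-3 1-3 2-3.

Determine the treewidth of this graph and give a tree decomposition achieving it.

Every bag has size at most 3, so the width is 3 − 1 = 2 and tw(G) ≤ 2. On the other hand G contains the 3-clique {0, 1, 3}. A clique must lie in a single bag of any decomposition, so no decomposition can have width below 2. Hence tw(G) = 2 exactly.

Treewidth 2.
One optimal decomposition is:
Bags: B1 = {0, 1, 3}  B2 = {0, 2, 3}
Tree: B1–B2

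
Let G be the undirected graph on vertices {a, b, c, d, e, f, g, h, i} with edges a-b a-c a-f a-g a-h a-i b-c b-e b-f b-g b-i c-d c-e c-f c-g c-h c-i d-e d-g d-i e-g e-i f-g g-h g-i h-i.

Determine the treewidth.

4

A width-4 tree decomposition is:
Bags: B1 = {b, c, e, g, i}  B2 = {c, d, e, g, i}  B3 = {a, b, c, g, i}  B4 = {a, b, c, f, g}  B5 = {a, c, g, h, i}
Tree: B1–B2, B1–B3, B3–B4, B3–B5
Each bag holds 5 vertices, so the decomposition has width 4, which upper-bounds the treewidth. For the lower bound, the 5 vertices {a, b, c, f, g} are pairwise adjacent, and any tree decomposition puts a clique entirely inside one bag — forcing width ≥ 4. Hence tw(G) = 4 exactly.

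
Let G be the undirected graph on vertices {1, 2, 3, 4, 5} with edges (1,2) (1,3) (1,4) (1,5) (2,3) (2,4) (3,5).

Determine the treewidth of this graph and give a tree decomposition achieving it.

The largest bag has 3 vertices, giving width 2; this decomposition certifies tw(G) ≤ 2. For the lower bound, the 3 vertices {1, 2, 3} are pairwise adjacent, and any tree decomposition puts a clique entirely inside one bag — forcing width ≥ 2. Combining the bounds, tw(G) = 2.

Treewidth 2.
One optimal decomposition is:
Bags: B1 = {1, 2, 3}  B2 = {1, 3, 5}  B3 = {1, 2, 4}
Tree: B1–B2, B1–B3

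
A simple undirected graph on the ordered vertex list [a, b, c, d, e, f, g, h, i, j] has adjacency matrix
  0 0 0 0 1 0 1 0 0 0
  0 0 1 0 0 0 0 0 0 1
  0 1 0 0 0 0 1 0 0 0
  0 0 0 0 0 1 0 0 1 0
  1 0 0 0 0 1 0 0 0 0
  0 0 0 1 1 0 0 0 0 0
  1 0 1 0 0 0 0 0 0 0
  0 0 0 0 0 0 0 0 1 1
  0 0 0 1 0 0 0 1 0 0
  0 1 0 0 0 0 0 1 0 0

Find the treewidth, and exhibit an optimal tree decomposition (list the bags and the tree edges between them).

Treewidth 2.
One such decomposition:
Bags: B1 = {h, i, j}  B2 = {d, i, j}  B3 = {d, f, j}  B4 = {e, f, j}  B5 = {a, e, j}  B6 = {a, g, j}  B7 = {c, g, j}  B8 = {b, c, j}
Tree: B1–B2, B2–B3, B3–B4, B4–B5, B5–B6, B6–B7, B7–B8

Every bag has size at most 3, so the width is 3 − 1 = 2 and tw(G) ≤ 2. The edges j–h–i–d–f–e–a–g–c–b–j form a cycle, so G is not a tree and its treewidth is at least 2. Therefore the treewidth is 2.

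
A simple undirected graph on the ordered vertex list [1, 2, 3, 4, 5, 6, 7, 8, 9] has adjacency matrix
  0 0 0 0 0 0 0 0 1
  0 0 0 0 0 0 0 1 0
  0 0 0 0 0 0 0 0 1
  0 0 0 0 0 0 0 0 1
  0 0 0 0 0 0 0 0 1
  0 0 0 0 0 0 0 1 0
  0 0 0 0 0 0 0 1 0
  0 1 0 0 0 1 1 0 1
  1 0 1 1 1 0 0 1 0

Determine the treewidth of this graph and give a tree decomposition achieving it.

Treewidth 1.
Bags: B1 = {2, 8}  B2 = {8, 9}  B3 = {1, 9}  B4 = {3, 9}  B5 = {7, 8}  B6 = {4, 9}  B7 = {5, 9}  B8 = {6, 8}
Tree: B1–B2, B2–B3, B3–B4, B1–B5, B3–B6, B4–B7, B1–B8

Each bag holds 2 vertices, so the decomposition has width 1, which upper-bounds the treewidth. G has an edge, so its treewidth is at least 1. Therefore the treewidth is 1.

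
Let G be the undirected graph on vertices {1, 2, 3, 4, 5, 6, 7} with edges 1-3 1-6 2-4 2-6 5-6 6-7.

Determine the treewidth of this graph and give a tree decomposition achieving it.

Treewidth 1.
Bags: B1 = {2, 6}  B2 = {2, 4}  B3 = {1, 6}  B4 = {5, 6}  B5 = {1, 3}  B6 = {6, 7}
Tree: B1–B2, B1–B3, B3–B4, B3–B5, B3–B6

Every bag has size at most 2, so the width is 2 − 1 = 1 and tw(G) ≤ 1. Any graph with an edge has treewidth ≥ 1, and G has the edge 2–6. The upper and lower bounds meet at 1, so that is the treewidth.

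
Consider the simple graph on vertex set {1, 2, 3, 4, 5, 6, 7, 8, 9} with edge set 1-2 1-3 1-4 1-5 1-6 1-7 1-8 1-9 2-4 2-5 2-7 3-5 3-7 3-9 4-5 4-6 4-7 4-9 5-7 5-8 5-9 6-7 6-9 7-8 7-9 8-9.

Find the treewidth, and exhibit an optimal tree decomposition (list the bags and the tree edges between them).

Every bag has size at most 5, so the width is 5 − 1 = 4 and tw(G) ≤ 4. Conversely, {1, 5, 7, 8, 9} is a clique of size 5, and the vertices of any clique must share a bag in every tree decomposition; so some bag has ≥ 5 vertices and tw(G) ≥ 4. The upper and lower bounds meet at 4, so that is the treewidth.

Treewidth 4.
One optimal decomposition is:
Bags: B1 = {1, 4, 5, 7, 9}  B2 = {1, 2, 4, 5, 7}  B3 = {1, 5, 7, 8, 9}  B4 = {1, 4, 6, 7, 9}  B5 = {1, 3, 5, 7, 9}
Tree: B1–B2, B1–B3, B1–B4, B3–B5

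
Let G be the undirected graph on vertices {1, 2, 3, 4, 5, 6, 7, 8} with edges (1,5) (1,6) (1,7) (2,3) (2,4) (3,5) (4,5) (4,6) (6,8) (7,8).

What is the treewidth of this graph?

A width-2 tree decomposition is:
Bags: B1 = {1, 7, 8}  B2 = {1, 6, 8}  B3 = {1, 5, 6}  B4 = {4, 5, 6}  B5 = {3, 4, 5}  B6 = {2, 3, 4}
Tree: B1–B2, B2–B3, B3–B4, B4–B5, B5–B6
The largest bag has 3 vertices, giving width 2; this decomposition certifies tw(G) ≤ 2. For the lower bound, G contains the cycle 7–8–6–1–7, so G is not a forest; only forests have treewidth ≤ 1, hence tw(G) ≥ 2. The upper and lower bounds meet at 2, so that is the treewidth.

2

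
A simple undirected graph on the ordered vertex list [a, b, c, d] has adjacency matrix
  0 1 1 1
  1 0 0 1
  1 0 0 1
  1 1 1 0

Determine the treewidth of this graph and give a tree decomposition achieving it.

Every bag has size at most 3, so the width is 3 − 1 = 2 and tw(G) ≤ 2. On the other hand G contains the 3-clique {a, c, d}. A clique must lie in a single bag of any decomposition, so no decomposition can have width below 2. The upper and lower bounds meet at 2, so that is the treewidth.

Treewidth 2.
One such decomposition:
Bags: B1 = {a, c, d}  B2 = {a, b, d}
Tree: B1–B2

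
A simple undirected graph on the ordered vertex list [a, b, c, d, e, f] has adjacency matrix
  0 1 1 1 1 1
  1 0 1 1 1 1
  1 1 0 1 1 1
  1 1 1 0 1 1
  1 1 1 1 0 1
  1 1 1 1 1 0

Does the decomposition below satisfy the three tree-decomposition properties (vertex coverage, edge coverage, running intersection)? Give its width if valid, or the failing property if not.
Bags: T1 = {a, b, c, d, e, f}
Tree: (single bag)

Checking the three conditions: (i) the bags cover all of {a, b, c, d, e, f}; (ii) for each edge, some bag contains both endpoints; (iii) the bags containing any fixed vertex form a subtree. All hold, so the decomposition is valid with width 6 − 1 = 5.

Yes; width 5.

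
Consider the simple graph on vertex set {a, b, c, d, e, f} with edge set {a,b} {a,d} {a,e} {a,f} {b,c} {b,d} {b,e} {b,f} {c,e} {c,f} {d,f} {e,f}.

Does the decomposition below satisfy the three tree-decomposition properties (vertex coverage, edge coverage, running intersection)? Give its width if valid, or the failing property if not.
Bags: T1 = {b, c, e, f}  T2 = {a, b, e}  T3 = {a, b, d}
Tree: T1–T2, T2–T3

No — edge (f,a) lies in no bag.

A tree decomposition must satisfy three properties: every vertex lies in some bag; for every edge, both endpoints lie together in some bag; and for every vertex, the bags containing it form a connected subtree. Here edge (f,a) lies in no bag, so the decomposition is invalid.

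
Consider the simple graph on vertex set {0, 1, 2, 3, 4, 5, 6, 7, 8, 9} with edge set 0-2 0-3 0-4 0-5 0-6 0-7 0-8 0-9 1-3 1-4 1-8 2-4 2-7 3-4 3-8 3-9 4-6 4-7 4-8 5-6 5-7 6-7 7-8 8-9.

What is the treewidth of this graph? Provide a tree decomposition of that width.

Each bag holds 4 vertices, so the decomposition has width 3, which upper-bounds the treewidth. On the other hand G contains the 4-clique {0, 3, 8, 9}. A clique must lie in a single bag of any decomposition, so no decomposition can have width below 3. Hence tw(G) = 3 exactly.

Treewidth 3.
One such decomposition:
Bags: B1 = {0, 4, 7, 8}  B2 = {0, 3, 4, 8}  B3 = {0, 2, 4, 7}  B4 = {0, 4, 6, 7}  B5 = {0, 3, 8, 9}  B6 = {1, 3, 4, 8}  B7 = {0, 5, 6, 7}
Tree: B1–B2, B1–B3, B3–B4, B2–B5, B2–B6, B4–B7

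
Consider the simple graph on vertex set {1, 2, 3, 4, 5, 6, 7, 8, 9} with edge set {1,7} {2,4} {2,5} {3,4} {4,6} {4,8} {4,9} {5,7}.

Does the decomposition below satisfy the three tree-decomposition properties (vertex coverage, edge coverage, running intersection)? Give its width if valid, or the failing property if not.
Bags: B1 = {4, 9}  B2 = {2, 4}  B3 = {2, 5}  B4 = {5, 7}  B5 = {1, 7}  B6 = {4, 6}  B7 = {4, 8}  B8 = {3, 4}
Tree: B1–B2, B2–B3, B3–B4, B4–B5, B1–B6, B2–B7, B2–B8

Yes; width 1.

Vertex coverage: the bags together contain {1, 2, 3, 4, 5, 6, 7, 8, 9}, the full vertex set. Edge coverage: each edge of G has both endpoints in at least one bag. Running intersection: for every vertex, the bags containing it form a connected subtree. All three properties hold, so this is a valid tree decomposition of width max|bag| − 1 = 1, and hence tw(G) ≤ 1.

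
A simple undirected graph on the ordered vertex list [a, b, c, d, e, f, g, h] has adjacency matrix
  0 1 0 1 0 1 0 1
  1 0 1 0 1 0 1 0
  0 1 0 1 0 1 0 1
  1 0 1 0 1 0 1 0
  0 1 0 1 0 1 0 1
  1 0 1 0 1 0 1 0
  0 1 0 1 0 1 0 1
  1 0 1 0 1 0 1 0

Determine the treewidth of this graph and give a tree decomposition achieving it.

Every bag has size at most 5, so the width is 5 − 1 = 4 and tw(G) ≤ 4. For the lower bound: the 5 vertex sets {a,b}, {d,e}, {g,h}, {c}, {f} are disjoint, each induces a connected subgraph, and every pair is joined by at least one edge of G. Contracting each set to a single vertex therefore yields K_{5} as a minor, and since treewidth is minor-monotone, tw(G) ≥ tw(K_{5}) = 4. The upper and lower bounds meet at 4, so that is the treewidth.

Treewidth 4.
One such decomposition:
Bags: B1 = {a, b, c, e, g}  B2 = {a, c, d, e, g}  B3 = {a, c, e, g, h}  B4 = {a, c, e, f, g}
Tree: B1–B2, B2–B3, B3–B4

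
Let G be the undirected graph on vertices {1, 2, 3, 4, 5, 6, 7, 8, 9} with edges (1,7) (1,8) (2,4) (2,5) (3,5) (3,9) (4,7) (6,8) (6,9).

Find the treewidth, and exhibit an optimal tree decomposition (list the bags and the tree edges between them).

Treewidth 2.
Bags: B1 = {3, 5, 9}  B2 = {5, 6, 9}  B3 = {5, 6, 8}  B4 = {1, 5, 8}  B5 = {1, 5, 7}  B6 = {4, 5, 7}  B7 = {2, 4, 5}
Tree: B1–B2, B2–B3, B3–B4, B4–B5, B5–B6, B6–B7

Each bag holds 3 vertices, so the decomposition has width 2, which upper-bounds the treewidth. The edges 5–3–9–6–8–1–7–4–2–5 form a cycle, so G is not a tree and its treewidth is at least 2. The upper and lower bounds meet at 2, so that is the treewidth.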